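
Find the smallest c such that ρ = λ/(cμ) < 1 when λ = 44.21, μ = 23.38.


Stability requires cμ > λ ⇔ c > λ/μ.
λ/μ = 44.21/23.38 = 1.8909
Minimum integer c = ⌊1.8909⌋ + 1 = 2
Check: 2·23.38 = 46.76 > 44.21, while 1·23.38 = 23.38 ≤ 44.21

Final: 2 servers


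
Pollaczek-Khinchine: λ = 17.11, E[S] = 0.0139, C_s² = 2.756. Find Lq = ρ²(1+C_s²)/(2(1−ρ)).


ρ = λ·E[S] = 17.11·0.0139 = 0.2378
Lq = ρ²(1+C_s²)/(2(1−ρ)) = 0.05656·(1+2.756)/(2·0.7622)
= 0.05656·3.7560/1.5243 = 0.13937

Final: 0.13937


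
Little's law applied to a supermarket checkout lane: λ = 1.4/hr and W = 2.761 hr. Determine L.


L = λW = 1.4·2.761 = 3.8654

Final: 3.8654


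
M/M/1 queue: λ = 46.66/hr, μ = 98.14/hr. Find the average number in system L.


ρ = λ/μ = 46.66/98.14 = 0.4754
L = ρ/(1−ρ) = 0.4754/(1 − 0.4754) = 0.4754/0.5246 = 0.9064

Final: 0.9064


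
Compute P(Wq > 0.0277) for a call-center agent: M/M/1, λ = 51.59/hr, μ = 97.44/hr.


ρ = 51.59/97.44 = 0.5295
P(Wq > t) = ρ·e^{−(μ−λ)t} = 0.5295·e^{−1.2700}
= 0.5295·0.280819 = 0.148681

Final: 0.148681


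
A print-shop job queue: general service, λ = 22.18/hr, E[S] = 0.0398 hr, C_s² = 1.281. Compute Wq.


ρ = λ·E[S] = 22.18·0.0398 = 0.8828
E[S²] = E[S]²(1+C_s²) = 0.0398²·(1+1.281) = 0.003613
Wq = λ·E[S²]/(2(1−ρ)) = 22.18·0.003613/(2·0.1172) = 0.34179 hr

Final: 0.34179 hr


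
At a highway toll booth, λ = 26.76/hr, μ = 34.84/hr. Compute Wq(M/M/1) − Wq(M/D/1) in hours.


ρ = 26.76/34.84 = 0.7681
Wq(M/M/1) = ρ/(μ−λ) = 0.7681/8.08 = 0.09506 hr
Wq(M/D/1) = ρ/(2(μ−λ)) = 0.04753 hr
Savings = 0.09506 − 0.04753 = 0.04753 hr

Final: 0.04753 hr


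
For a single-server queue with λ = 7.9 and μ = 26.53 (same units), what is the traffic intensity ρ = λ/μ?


ρ = λ/μ = 7.9/26.53 = 0.2978

Final: 0.2978


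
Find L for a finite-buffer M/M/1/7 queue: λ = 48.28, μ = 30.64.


ρ = 48.28/30.64 = 1.5757
L = ρ[1 − (K+1)ρ^K + Kρ^(K+1)] / [(1−ρ)(1−ρ^(K+1))]
Numerator: 1.5757·(1 − 8·24.118456 + 7·38.003886) = 116.728484
Denominator: (-0.5757)·(-37.003886) = 21.303804
L = 116.728484/21.303804 = 5.4792

Final: 5.4792


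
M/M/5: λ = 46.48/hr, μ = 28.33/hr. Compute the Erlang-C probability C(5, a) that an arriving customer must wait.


a = λ/μ = 1.6407; ρ = a/5 = 0.3281
P₀ = 0.193351 (from M/M/c formula)
C(c,a) = [a^c/(c!(1−ρ))]·P₀ = [11.88770/(120·0.6719)]·0.193351
= 0.14745·0.193351 = 0.028509

Final: 0.028509


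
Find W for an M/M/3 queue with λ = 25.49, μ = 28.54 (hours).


a = 0.8931; ρ = 0.2977; P₀ = 0.406331
Lq = P₀·a^c·ρ/(c!(1−ρ)²) = 0.02912
Wq = Lq/λ = 0.02912/25.49 = 0.001143 hr
W = Wq + 1/μ = 0.001143 + 0.03504 = 0.03618 hr

Final: 0.03618 hr


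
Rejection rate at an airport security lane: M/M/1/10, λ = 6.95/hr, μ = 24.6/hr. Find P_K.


ρ = λ/μ = 6.95/24.6 = 0.2825
P_K = (1−ρ)ρ^K/(1−ρ^(K+1)) = (0.7175·0.000003240)/(1 − 0.0000009153)
= 0.000002324/0.999999 = 0.000002324

Final: 0.000002324


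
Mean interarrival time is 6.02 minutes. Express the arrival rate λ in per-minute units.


λ = 1/(interarrival time) in consistent units.
1 minute = 1 min, so λ = 1/6.02 = 0.1661 per minute

Final: 0.1661 /min


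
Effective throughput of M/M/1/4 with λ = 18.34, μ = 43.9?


ρ = 0.4178; P_K = (1−ρ)ρ^4/(1−ρ^5) = 0.017964
λ_eff = λ(1 − P_K) = 18.34·(1 − 0.017964) = 18.34·0.982036 = 18.0105 /hr

Final: 18.0105 /hr


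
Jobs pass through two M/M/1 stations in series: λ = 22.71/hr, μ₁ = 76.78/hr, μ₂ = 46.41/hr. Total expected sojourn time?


Each node sees arrival rate λ = 22.71/hr (tandem ⇒ throughput preserved).
W₁ = 1/(μ₁−λ) = 1/(76.78−22.71) = 0.01849 hr
W₂ = 1/(μ₂−λ) = 1/(46.41−22.71) = 0.04219 hr
W_total = W₁ + W₂ = 0.01849 + 0.04219 = 0.06069 hr

Final: 0.06069 hr


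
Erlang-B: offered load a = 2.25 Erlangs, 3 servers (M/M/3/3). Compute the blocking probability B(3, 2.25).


B(c,a) = (a^c/c!) / Σ_{k=0}^{c} a^k/k!
a^3/3! = 1.898438
Σ terms (k=0..3): 1.00000 + 2.25000 + 2.53125 + 1.89844 = 7.679688
B = 1.898438/7.679688 = 0.247202

Final: 0.247202


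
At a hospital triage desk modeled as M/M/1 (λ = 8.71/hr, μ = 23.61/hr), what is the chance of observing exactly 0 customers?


ρ = 8.71/23.61 = 0.3689
P_n = (1−ρ)·ρ^n = (1 − 0.3689)·0.3689^0 = 0.6311·1.000000 = 0.631089

Final: 0.631089


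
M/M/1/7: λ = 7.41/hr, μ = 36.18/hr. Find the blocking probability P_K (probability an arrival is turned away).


ρ = λ/μ = 7.41/36.18 = 0.2048
P_K = (1−ρ)ρ^K/(1−ρ^(K+1)) = (0.7952·0.00001512)/(1 − 0.000003096)
= 0.00001202/0.999997 = 0.00001202

Final: 0.00001202


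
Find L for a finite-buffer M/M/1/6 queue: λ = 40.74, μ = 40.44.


ρ = 40.74/40.44 = 1.0074
L = ρ[1 − (K+1)ρ^K + Kρ^(K+1)] / [(1−ρ)(1−ρ^(K+1))]
Numerator: 1.0074·(1 − 7·1.045344 + 6·1.053099) = 0.001193
Denominator: (-0.007418)·(-0.053099) = 0.0003939
L = 0.001193/0.0003939 = 3.0296

Final: 3.0296


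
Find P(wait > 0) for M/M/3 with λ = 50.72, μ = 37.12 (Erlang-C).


a = λ/μ = 1.3664; ρ = a/3 = 0.4555
P₀ = 0.245058 (from M/M/c formula)
C(c,a) = [a^c/(c!(1−ρ))]·P₀ = [2.55102/(6·0.5445)]·0.245058
= 0.78079·0.245058 = 0.191338

Final: 0.191338


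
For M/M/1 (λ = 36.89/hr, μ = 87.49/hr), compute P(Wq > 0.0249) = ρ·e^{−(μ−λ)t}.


ρ = 36.89/87.49 = 0.4216
P(Wq > t) = ρ·e^{−(μ−λ)t} = 0.4216·e^{−1.2599}
= 0.4216·0.283671 = 0.119609

Final: 0.119609


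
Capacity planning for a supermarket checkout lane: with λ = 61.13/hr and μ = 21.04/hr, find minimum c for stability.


Stability requires cμ > λ ⇔ c > λ/μ.
λ/μ = 61.13/21.04 = 2.9054
Minimum integer c = ⌊2.9054⌋ + 1 = 3
Check: 3·21.04 = 63.12 > 61.13, while 2·21.04 = 42.08 ≤ 61.13

Final: 3 servers


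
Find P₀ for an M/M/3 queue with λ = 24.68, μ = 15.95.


a = λ/μ = 24.68/15.95 = 1.5473; ρ = a/c = 0.5158
Σ_{k=0}^{2} a^k/k! (terms k=0..2) = 1.00000 + 1.54734 + 1.19712 = 3.74446
Tail: a^3/(3!(1−ρ)) = 3.70470/(6·0.4842) = 1.27514
P₀ = 1/(3.74446 + 1.27514) = 1/5.01960 = 0.199219

Final: 0.199219


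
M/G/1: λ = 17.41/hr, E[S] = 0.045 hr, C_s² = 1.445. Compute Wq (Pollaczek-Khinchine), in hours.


ρ = λ·E[S] = 17.41·0.045 = 0.7834
E[S²] = E[S]²(1+C_s²) = 0.045²·(1+1.445) = 0.004951
Wq = λ·E[S²]/(2(1−ρ)) = 17.41·0.004951/(2·0.2166) = 0.19903 hr

Final: 0.19903 hr


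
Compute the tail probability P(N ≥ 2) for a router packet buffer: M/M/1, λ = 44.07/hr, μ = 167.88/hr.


ρ = 44.07/167.88 = 0.2625
P(N ≥ n) = ρ^n = 0.2625^2 = 0.068911

Final: 0.068911


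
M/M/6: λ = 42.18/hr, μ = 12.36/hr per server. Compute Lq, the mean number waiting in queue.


a = λ/μ = 3.4126; ρ = a/6 = 0.5688
P₀ = 0.031791
Lq = P₀·a^c·ρ / (c!·(1−ρ)²) = 0.031791·1579.53272·0.5688/(720·0.18596)
= 0.21332

Final: 0.21332


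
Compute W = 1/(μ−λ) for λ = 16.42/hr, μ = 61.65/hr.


W = 1/(μ−λ) = 1/(61.65 − 16.42) = 1/45.23 = 0.02211 hr

Final: 0.02211 hr


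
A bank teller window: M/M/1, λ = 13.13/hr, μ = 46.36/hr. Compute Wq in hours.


ρ = 13.13/46.36 = 0.2832
Wq = ρ/(μ−λ) = 0.2832/(46.36 − 13.13) = 0.2832/33.23 = 0.008523 hr

Final: 0.008523 hr


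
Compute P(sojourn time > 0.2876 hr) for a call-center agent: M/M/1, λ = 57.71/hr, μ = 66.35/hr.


W ~ Exponential(μ−λ) for M/M/1.
μ − λ = 66.35 − 57.71 = 8.6400
P(W > t) = e^{−(μ−λ)t} = e^{−2.4849} = 0.083337

Final: 0.083337


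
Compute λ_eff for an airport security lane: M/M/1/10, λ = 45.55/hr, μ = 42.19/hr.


ρ = 1.0796; P_K = (1−ρ)ρ^10/(1−ρ^11) = 0.129517
λ_eff = λ(1 − P_K) = 45.55·(1 − 0.129517) = 45.55·0.870483 = 39.6505 /hr

Final: 39.6505 /hr


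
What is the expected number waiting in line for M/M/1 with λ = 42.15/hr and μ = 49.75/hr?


ρ = 42.15/49.75 = 0.8472
Lq = ρ²/(1−ρ) = 0.7178/0.1528 = 4.6988

Final: 4.6988


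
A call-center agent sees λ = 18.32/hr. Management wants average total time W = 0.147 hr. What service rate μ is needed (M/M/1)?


W = 1/(μ−λ) ⇒ μ − λ = 1/W = 1/0.147 = 6.8027
μ = λ + 1/W = 18.32 + 6.8027 = 25.1227 per hr

Final: 25.1227 /hr


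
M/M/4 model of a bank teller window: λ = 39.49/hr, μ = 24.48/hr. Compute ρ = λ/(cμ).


ρ = λ/(cμ) = 39.49/(4·24.48) = 39.49/97.92 = 0.4033

Final: 0.4033


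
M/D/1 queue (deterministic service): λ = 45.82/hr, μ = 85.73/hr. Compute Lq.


ρ = 45.82/85.73 = 0.5345
M/D/1: Lq = ρ²/(2(1−ρ)) = 0.2857/(2·0.4655) = 0.30681

Final: 0.30681


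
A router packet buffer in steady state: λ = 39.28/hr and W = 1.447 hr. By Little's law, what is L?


L = λW = 39.28·1.447 = 56.8382

Final: 56.8382


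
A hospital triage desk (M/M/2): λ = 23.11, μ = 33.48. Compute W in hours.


a = 0.6903; ρ = 0.3451; P₀ = 0.486844
Lq = P₀·a^c·ρ/(c!(1−ρ)²) = 0.09334
Wq = Lq/λ = 0.09334/23.11 = 0.004039 hr
W = Wq + 1/μ = 0.004039 + 0.02987 = 0.03391 hr

Final: 0.03391 hr


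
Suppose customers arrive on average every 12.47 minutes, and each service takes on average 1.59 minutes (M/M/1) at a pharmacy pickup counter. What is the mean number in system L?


λ = 60/12.47 = 4.8115 /hr
μ = 60/1.59 = 37.7358 /hr
ρ = λ/μ = 4.8115/37.7358 = 0.1275
L = ρ/(1−ρ) = 0.1275/0.8725 = 0.1461

Final: 0.1461


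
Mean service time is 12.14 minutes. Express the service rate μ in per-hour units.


μ = 1/(service time) in consistent units.
1 hour = 60 min, so μ = 60/12.14 = 4.9423 per hour

Final: 4.9423 /hr


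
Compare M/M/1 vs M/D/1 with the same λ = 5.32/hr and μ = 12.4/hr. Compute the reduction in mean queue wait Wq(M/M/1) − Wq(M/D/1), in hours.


ρ = 5.32/12.4 = 0.4290
Wq(M/M/1) = ρ/(μ−λ) = 0.4290/7.08 = 0.06060 hr
Wq(M/D/1) = ρ/(2(μ−λ)) = 0.03030 hr
Savings = 0.06060 − 0.03030 = 0.03030 hr

Final: 0.03030 hr


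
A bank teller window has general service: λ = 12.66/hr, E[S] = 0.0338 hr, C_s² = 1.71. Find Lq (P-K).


ρ = λ·E[S] = 12.66·0.0338 = 0.4279
Lq = ρ²(1+C_s²)/(2(1−ρ)) = 0.1831·(1+1.71)/(2·0.5721)
= 0.1831·2.7100/1.1442 = 0.43368

Final: 0.43368


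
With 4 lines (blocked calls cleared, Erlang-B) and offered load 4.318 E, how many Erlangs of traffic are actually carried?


B(4,4.318) = 0.340473 (Erlang-B)
Carried load = a(1 − B) = 4.318·(1 − 0.340473) = 4.318·0.659527 = 2.8478 E

Final: 2.8478 Erlangs


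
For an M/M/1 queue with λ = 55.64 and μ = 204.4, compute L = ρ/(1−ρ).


ρ = λ/μ = 55.64/204.4 = 0.2722
L = ρ/(1−ρ) = 0.2722/(1 − 0.2722) = 0.2722/0.7278 = 0.3740

Final: 0.3740


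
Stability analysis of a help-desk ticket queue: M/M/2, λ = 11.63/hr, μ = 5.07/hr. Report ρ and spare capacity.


Total capacity cμ = 2·5.07 = 10.14/hr
ρ = λ/(cμ) = 11.63/10.14 = 1.1469
Stable ⇔ ρ < 1: NO
Spare capacity = cμ − λ = 10.14 − 11.63 = -1.49/hr

Final: ρ = 1.1469; unstable; margin = -1.49/hr


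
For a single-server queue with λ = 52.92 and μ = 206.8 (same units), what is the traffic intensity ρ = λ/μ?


ρ = λ/μ = 52.92/206.8 = 0.2559

Final: 0.2559


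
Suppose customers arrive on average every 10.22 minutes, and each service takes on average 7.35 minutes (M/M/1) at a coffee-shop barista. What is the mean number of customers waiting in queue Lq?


λ = 60/10.22 = 5.8708 /hr
μ = 60/7.35 = 8.1633 /hr
ρ = λ/μ = 5.8708/8.1633 = 0.7192
Lq = ρ²/(1−ρ) = 0.5172/0.2808 = 1.8418

Final: 1.8418


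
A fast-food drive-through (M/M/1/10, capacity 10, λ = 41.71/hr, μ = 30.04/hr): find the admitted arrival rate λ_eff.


ρ = 1.3885; P_K = (1−ρ)ρ^10/(1−ρ^11) = 0.287566
λ_eff = λ(1 − P_K) = 41.71·(1 − 0.287566) = 41.71·0.712434 = 29.7156 /hr

Final: 29.7156 /hr


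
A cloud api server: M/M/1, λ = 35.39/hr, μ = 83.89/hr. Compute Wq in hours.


ρ = 35.39/83.89 = 0.4219
Wq = ρ/(μ−λ) = 0.4219/(83.89 − 35.39) = 0.4219/48.50 = 0.008698 hr

Final: 0.008698 hr


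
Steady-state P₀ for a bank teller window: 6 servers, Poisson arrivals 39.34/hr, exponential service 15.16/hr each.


a = λ/μ = 39.34/15.16 = 2.5950; ρ = a/c = 0.4325
Σ_{k=0}^{5} a^k/k! (terms k=0..5) = 1.00000 + 2.59499 + 3.36698 + 2.91242 + 1.88942 + 0.98061 = 12.74442
Tail: a^6/(6!(1−ρ)) = 305.35914/(720·0.5675) = 0.74733
P₀ = 1/(12.74442 + 0.74733) = 1/13.49174 = 0.074119

Final: 0.074119


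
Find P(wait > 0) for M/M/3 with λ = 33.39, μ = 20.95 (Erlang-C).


a = λ/μ = 1.5938; ρ = a/3 = 0.5313
P₀ = 0.188558 (from M/M/c formula)
C(c,a) = [a^c/(c!(1−ρ))]·P₀ = [4.04853/(6·0.4687)]·0.188558
= 1.43952·0.188558 = 0.271433

Final: 0.271433


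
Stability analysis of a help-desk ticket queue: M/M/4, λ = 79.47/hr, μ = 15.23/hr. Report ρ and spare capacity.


Total capacity cμ = 4·15.23 = 60.92/hr
ρ = λ/(cμ) = 79.47/60.92 = 1.3045
Stable ⇔ ρ < 1: NO
Spare capacity = cμ − λ = 60.92 − 79.47 = -18.55/hr

Final: ρ = 1.3045; unstable; margin = -18.55/hr


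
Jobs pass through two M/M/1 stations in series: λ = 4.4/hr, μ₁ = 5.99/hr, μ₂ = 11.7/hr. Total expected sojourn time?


Each node sees arrival rate λ = 4.4/hr (tandem ⇒ throughput preserved).
W₁ = 1/(μ₁−λ) = 1/(5.99−4.4) = 0.62893 hr
W₂ = 1/(μ₂−λ) = 1/(11.7−4.4) = 0.13699 hr
W_total = W₁ + W₂ = 0.62893 + 0.13699 = 0.76592 hr

Final: 0.76592 hr


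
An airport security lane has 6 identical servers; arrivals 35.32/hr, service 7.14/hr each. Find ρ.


ρ = λ/(cμ) = 35.32/(6·7.14) = 35.32/42.84 = 0.8245

Final: 0.8245


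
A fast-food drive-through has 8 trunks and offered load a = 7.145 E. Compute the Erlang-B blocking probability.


B(c,a) = (a^c/c!) / Σ_{k=0}^{c} a^k/k!
a^8/8! = 168.460211
Σ terms (k=0..8): 1.00000 + 7.14500 + 25.52551 + 60.79326 + 108.59196 + 155.17792 + 184.79104 + 188.61885 + 168.46021 = 900.103757
B = 168.460211/900.103757 = 0.187156

Final: 0.187156


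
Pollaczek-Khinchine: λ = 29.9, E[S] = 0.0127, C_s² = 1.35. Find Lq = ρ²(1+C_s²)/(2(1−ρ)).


ρ = λ·E[S] = 29.9·0.0127 = 0.3797
Lq = ρ²(1+C_s²)/(2(1−ρ)) = 0.1442·(1+1.35)/(2·0.6203)
= 0.1442·2.3500/1.2405 = 0.27315

Final: 0.27315


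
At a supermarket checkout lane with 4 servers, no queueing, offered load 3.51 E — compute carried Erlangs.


B(4,3.51) = 0.261319 (Erlang-B)
Carried load = a(1 − B) = 3.51·(1 − 0.261319) = 3.51·0.738681 = 2.5928 E

Final: 2.5928 Erlangs


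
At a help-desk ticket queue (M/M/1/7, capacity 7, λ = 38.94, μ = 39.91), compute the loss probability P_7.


ρ = λ/μ = 38.94/39.91 = 0.9757
P_K = (1−ρ)ρ^K/(1−ρ^(K+1)) = (0.02430·0.841782)/(1 − 0.821323)
= 0.020459/0.178677 = 0.114504

Final: 0.114504


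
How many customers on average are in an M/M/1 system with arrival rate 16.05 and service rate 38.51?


ρ = λ/μ = 16.05/38.51 = 0.4168
L = ρ/(1−ρ) = 0.4168/(1 − 0.4168) = 0.4168/0.5832 = 0.7146

Final: 0.7146


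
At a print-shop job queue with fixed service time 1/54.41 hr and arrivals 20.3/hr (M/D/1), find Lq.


ρ = 20.3/54.41 = 0.3731
M/D/1: Lq = ρ²/(2(1−ρ)) = 0.1392/(2·0.6269) = 0.11102

Final: 0.11102


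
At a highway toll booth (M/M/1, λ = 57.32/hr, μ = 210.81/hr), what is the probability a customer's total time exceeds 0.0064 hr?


W ~ Exponential(μ−λ) for M/M/1.
μ − λ = 210.81 − 57.32 = 153.4900
P(W > t) = e^{−(μ−λ)t} = e^{−0.9823} = 0.374435

Final: 0.374435


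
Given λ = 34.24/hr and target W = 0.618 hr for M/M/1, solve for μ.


W = 1/(μ−λ) ⇒ μ − λ = 1/W = 1/0.618 = 1.6181
μ = λ + 1/W = 34.24 + 1.6181 = 35.8581 per hr

Final: 35.8581 /hr


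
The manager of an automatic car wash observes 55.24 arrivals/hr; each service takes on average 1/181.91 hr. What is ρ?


ρ = λ/μ = 55.24/181.91 = 0.3037

Final: 0.3037


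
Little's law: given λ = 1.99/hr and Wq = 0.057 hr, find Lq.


Lq = λWq = 1.99·0.057 = 0.1134

Final: 0.1134


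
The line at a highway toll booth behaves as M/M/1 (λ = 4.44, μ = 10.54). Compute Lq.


ρ = 4.44/10.54 = 0.4213
Lq = ρ²/(1−ρ) = 0.1775/0.5787 = 0.3066

Final: 0.3066


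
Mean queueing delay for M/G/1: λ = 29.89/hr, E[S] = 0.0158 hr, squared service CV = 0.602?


ρ = λ·E[S] = 29.89·0.0158 = 0.4723
E[S²] = E[S]²(1+C_s²) = 0.0158²·(1+0.602) = 0.0003999
Wq = λ·E[S²]/(2(1−ρ)) = 29.89·0.0003999/(2·0.5277) = 0.01133 hr

Final: 0.01133 hr


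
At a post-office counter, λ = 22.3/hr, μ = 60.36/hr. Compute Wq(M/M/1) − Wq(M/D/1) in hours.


ρ = 22.3/60.36 = 0.3694
Wq(M/M/1) = ρ/(μ−λ) = 0.3694/38.06 = 0.009707 hr
Wq(M/D/1) = ρ/(2(μ−λ)) = 0.004854 hr
Savings = 0.009707 − 0.004854 = 0.004854 hr

Final: 0.004854 hr


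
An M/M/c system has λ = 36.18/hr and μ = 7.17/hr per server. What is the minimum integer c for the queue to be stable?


Stability requires cμ > λ ⇔ c > λ/μ.
λ/μ = 36.18/7.17 = 5.0460
Minimum integer c = ⌊5.0460⌋ + 1 = 6
Check: 6·7.17 = 43.02 > 36.18, while 5·7.17 = 35.85 ≤ 36.18

Final: 6 servers


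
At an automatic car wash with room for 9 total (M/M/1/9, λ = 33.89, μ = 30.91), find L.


ρ = 33.89/30.91 = 1.0964
L = ρ[1 − (K+1)ρ^K + Kρ^(K+1)] / [(1−ρ)(1−ρ^(K+1))]
Numerator: 1.0964·(1 − 10·2.289566 + 9·2.510300) = 0.764247
Denominator: (-0.09641)·(-1.510300) = 0.145606
L = 0.764247/0.145606 = 5.2487

Final: 5.2487


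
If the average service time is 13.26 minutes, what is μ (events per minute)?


μ = 1/(service time) in consistent units.
1 minute = 1 min, so μ = 1/13.26 = 0.07541 per minute

Final: 0.07541 /min


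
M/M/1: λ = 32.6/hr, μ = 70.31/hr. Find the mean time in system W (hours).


W = 1/(μ−λ) = 1/(70.31 − 32.6) = 1/37.71 = 0.02652 hr

Final: 0.02652 hr


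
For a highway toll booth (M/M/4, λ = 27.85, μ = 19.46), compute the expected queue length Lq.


a = λ/μ = 1.4311; ρ = a/4 = 0.3578
P₀ = 0.237196
Lq = P₀·a^c·ρ / (c!·(1−ρ)²) = 0.237196·4.19498·0.3578/(24·0.41244)
= 0.03597

Final: 0.03597


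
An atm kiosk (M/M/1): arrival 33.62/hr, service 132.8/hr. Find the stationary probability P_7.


ρ = 33.62/132.8 = 0.2532
P_n = (1−ρ)·ρ^n = (1 − 0.2532)·0.2532^7 = 0.7468·0.00006665 = 0.00004978

Final: 0.00004978


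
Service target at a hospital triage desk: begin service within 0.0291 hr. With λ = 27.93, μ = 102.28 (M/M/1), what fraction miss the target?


ρ = 27.93/102.28 = 0.2731
P(Wq > t) = ρ·e^{−(μ−λ)t} = 0.2731·e^{−2.1636}
= 0.2731·0.114912 = 0.031380

Final: 0.031380


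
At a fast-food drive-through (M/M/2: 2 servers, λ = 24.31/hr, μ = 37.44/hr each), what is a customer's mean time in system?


a = 0.6493; ρ = 0.3247; P₀ = 0.509830
Lq = P₀·a^c·ρ/(c!(1−ρ)²) = 0.07650
Wq = Lq/λ = 0.07650/24.31 = 0.003147 hr
W = Wq + 1/μ = 0.003147 + 0.02671 = 0.02986 hr

Final: 0.02986 hr


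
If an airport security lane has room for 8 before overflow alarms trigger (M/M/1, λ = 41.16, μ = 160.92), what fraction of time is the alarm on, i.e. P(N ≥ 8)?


ρ = 41.16/160.92 = 0.2558
P(N ≥ n) = ρ^n = 0.2558^8 = 0.00001832

Final: 0.00001832


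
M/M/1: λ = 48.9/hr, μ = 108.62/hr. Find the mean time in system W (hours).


W = 1/(μ−λ) = 1/(108.62 − 48.9) = 1/59.72 = 0.01674 hr

Final: 0.01674 hr


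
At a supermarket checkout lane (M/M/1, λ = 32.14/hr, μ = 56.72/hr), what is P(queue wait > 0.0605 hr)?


ρ = 32.14/56.72 = 0.5666
P(Wq > t) = ρ·e^{−(μ−λ)t} = 0.5666·e^{−1.4871}
= 0.5666·0.226029 = 0.128078

Final: 0.128078


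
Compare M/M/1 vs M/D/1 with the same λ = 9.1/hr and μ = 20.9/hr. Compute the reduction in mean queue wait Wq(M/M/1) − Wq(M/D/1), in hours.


ρ = 9.1/20.9 = 0.4354
Wq(M/M/1) = ρ/(μ−λ) = 0.4354/11.80 = 0.03690 hr
Wq(M/D/1) = ρ/(2(μ−λ)) = 0.01845 hr
Savings = 0.03690 − 0.01845 = 0.01845 hr

Final: 0.01845 hr


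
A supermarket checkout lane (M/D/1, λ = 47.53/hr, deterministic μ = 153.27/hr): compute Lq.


ρ = 47.53/153.27 = 0.3101
M/D/1: Lq = ρ²/(2(1−ρ)) = 0.09617/(2·0.6899) = 0.06970

Final: 0.06970


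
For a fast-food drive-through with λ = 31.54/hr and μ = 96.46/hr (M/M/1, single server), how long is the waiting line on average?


ρ = 31.54/96.46 = 0.3270
Lq = ρ²/(1−ρ) = 0.1069/0.6730 = 0.1589

Final: 0.1589


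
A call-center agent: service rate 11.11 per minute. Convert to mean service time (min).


Mean service time = 1/μ = 1/11.11 minute = 0.09001 minute
In minutes: 0.09001 × 1 = 0.09001 min

Final: 0.09001 min


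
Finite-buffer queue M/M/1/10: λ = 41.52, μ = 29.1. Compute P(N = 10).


ρ = λ/μ = 41.52/29.1 = 1.4268
P_K = (1−ρ)ρ^K/(1−ρ^(K+1)) = (-0.4268·34.965807)/(1 − 49.889358)
= -14.923551/-48.889358 = 0.305252

Final: 0.305252


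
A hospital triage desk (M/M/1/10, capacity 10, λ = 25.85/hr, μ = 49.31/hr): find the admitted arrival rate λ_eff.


ρ = 0.5242; P_K = (1−ρ)ρ^10/(1−ρ^11) = 0.0007465
λ_eff = λ(1 − P_K) = 25.85·(1 − 0.0007465) = 25.85·0.999254 = 25.8307 /hr

Final: 25.8307 /hr


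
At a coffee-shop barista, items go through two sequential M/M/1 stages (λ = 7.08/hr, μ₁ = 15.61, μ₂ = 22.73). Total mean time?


Each node sees arrival rate λ = 7.08/hr (tandem ⇒ throughput preserved).
W₁ = 1/(μ₁−λ) = 1/(15.61−7.08) = 0.11723 hr
W₂ = 1/(μ₂−λ) = 1/(22.73−7.08) = 0.06390 hr
W_total = W₁ + W₂ = 0.11723 + 0.06390 = 0.18113 hr

Final: 0.18113 hr


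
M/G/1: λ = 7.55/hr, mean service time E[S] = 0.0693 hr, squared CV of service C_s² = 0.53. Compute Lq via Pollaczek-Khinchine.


ρ = λ·E[S] = 7.55·0.0693 = 0.5232
Lq = ρ²(1+C_s²)/(2(1−ρ)) = 0.2738·(1+0.53)/(2·0.4768)
= 0.2738·1.5300/0.9536 = 0.43924

Final: 0.43924


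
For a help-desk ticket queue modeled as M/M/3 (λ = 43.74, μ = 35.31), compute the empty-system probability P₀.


a = λ/μ = 43.74/35.31 = 1.2387; ρ = a/c = 0.4129
Σ_{k=0}^{2} a^k/k! (terms k=0..2) = 1.00000 + 1.23874 + 0.76724 = 3.00598
Tail: a^3/(3!(1−ρ)) = 1.90083/(6·0.5871) = 0.53962
P₀ = 1/(3.00598 + 0.53962) = 1/3.54561 = 0.282039

Final: 0.282039


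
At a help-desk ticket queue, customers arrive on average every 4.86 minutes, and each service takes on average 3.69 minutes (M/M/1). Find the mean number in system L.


λ = 60/4.86 = 12.3457 /hr
μ = 60/3.69 = 16.2602 /hr
ρ = λ/μ = 12.3457/16.2602 = 0.7593
L = ρ/(1−ρ) = 0.7593/0.2407 = 3.1538

Final: 3.1538


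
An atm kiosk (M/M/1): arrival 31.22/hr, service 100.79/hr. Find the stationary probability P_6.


ρ = 31.22/100.79 = 0.3098
P_n = (1−ρ)·ρ^n = (1 − 0.3098)·0.3098^6 = 0.6902·0.0008833 = 0.0006097

Final: 0.0006097


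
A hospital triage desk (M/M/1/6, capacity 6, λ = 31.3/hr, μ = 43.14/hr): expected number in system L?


ρ = 31.3/43.14 = 0.7255
L = ρ[1 − (K+1)ρ^K + Kρ^(K+1)] / [(1−ρ)(1−ρ^(K+1))]
Numerator: 0.7255·(1 − 7·0.145876 + 6·0.105840) = 0.445415
Denominator: (0.2745)·(0.894160) = 0.245407
L = 0.445415/0.245407 = 1.8150

Final: 1.8150


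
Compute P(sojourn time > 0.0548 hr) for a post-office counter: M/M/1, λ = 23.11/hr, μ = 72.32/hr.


W ~ Exponential(μ−λ) for M/M/1.
μ − λ = 72.32 − 23.11 = 49.2100
P(W > t) = e^{−(μ−λ)t} = e^{−2.6967} = 0.067427

Final: 0.067427


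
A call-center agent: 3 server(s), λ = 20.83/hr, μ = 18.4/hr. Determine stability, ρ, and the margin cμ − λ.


Total capacity cμ = 3·18.4 = 55.20/hr
ρ = λ/(cμ) = 20.83/55.20 = 0.3774
Stable ⇔ ρ < 1: YES
Spare capacity = cμ − λ = 55.20 − 20.83 = 34.37/hr

Final: ρ = 0.3774; stable; margin = 34.37/hr


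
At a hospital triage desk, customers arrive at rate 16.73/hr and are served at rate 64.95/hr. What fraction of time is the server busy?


ρ = λ/μ = 16.73/64.95 = 0.2576

Final: 0.2576


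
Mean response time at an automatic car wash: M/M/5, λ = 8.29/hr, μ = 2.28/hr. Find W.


a = 3.6360; ρ = 0.7272; P₀ = 0.021762
Lq = P₀·a^c·ρ/(c!(1−ρ)²) = 1.12605
Wq = Lq/λ = 1.12605/8.29 = 0.13583 hr
W = Wq + 1/μ = 0.13583 + 0.43860 = 0.57443 hr

Final: 0.57443 hr


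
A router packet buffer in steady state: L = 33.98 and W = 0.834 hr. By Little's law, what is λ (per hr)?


λ = L/W = 33.98/0.834 = 40.7434 /hr

Final: 40.7434 /hr


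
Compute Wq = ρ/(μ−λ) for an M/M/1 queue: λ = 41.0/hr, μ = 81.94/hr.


ρ = 41.0/81.94 = 0.5004
Wq = ρ/(μ−λ) = 0.5004/(81.94 − 41.0) = 0.5004/40.94 = 0.01222 hr

Final: 0.01222 hr


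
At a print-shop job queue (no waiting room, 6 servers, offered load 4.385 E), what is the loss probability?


B(c,a) = (a^c/c!) / Σ_{k=0}^{c} a^k/k!
a^6/6! = 9.873817
Σ terms (k=0..6): 1.00000 + 4.38500 + 9.61411 + 14.05263 + 15.40519 + 13.51035 + 9.87382 = 67.841105
B = 9.873817/67.841105 = 0.145543

Final: 0.145543


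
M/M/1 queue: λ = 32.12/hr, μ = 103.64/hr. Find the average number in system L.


ρ = λ/μ = 32.12/103.64 = 0.3099
L = ρ/(1−ρ) = 0.3099/(1 − 0.3099) = 0.3099/0.6901 = 0.4491

Final: 0.4491


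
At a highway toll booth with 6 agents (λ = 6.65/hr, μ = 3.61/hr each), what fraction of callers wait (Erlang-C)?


a = λ/μ = 1.8421; ρ = a/6 = 0.3070
P₀ = 0.158342 (from M/M/c formula)
C(c,a) = [a^c/(c!(1−ρ))]·P₀ = [39.07389/(720·0.6930)]·0.158342
= 0.07831·0.158342 = 0.012400

Final: 0.012400


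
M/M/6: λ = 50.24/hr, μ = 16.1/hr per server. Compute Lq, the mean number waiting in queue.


a = λ/μ = 3.1205; ρ = a/6 = 0.5201
P₀ = 0.043211
Lq = P₀·a^c·ρ / (c!·(1−ρ)²) = 0.043211·923.29935·0.5201/(720·0.23032)
= 0.12513

Final: 0.12513


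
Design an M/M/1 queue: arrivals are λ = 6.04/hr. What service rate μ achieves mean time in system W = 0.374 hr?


W = 1/(μ−λ) ⇒ μ − λ = 1/W = 1/0.374 = 2.6738
μ = λ + 1/W = 6.04 + 2.6738 = 8.7138 per hr

Final: 8.7138 /hr


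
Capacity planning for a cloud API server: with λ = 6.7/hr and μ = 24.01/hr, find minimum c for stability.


Stability requires cμ > λ ⇔ c > λ/μ.
λ/μ = 6.7/24.01 = 0.2791
Minimum integer c = ⌊0.2791⌋ + 1 = 1
Check: 1·24.01 = 24.01 > 6.7, while 0·24.01 = 0.00 ≤ 6.7

Final: 1 servers


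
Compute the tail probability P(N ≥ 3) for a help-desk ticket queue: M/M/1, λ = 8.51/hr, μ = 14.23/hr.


ρ = 8.51/14.23 = 0.5980
P(N ≥ n) = ρ^n = 0.5980^3 = 0.213882

Final: 0.213882


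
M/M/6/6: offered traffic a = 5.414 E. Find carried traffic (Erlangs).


B(6,5.414) = 0.222702 (Erlang-B)
Carried load = a(1 − B) = 5.414·(1 − 0.222702) = 5.414·0.777298 = 4.2083 E

Final: 4.2083 Erlangs


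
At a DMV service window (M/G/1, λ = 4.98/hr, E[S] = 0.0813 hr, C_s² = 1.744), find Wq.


ρ = λ·E[S] = 4.98·0.0813 = 0.4049
E[S²] = E[S]²(1+C_s²) = 0.0813²·(1+1.744) = 0.018137
Wq = λ·E[S²]/(2(1−ρ)) = 4.98·0.018137/(2·0.5951) = 0.07588 hr

Final: 0.07588 hr


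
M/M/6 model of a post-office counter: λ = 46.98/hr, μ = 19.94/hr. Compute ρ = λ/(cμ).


ρ = λ/(cμ) = 46.98/(6·19.94) = 46.98/119.64 = 0.3927

Final: 0.3927


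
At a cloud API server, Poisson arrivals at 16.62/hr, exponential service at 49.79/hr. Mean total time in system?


W = 1/(μ−λ) = 1/(49.79 − 16.62) = 1/33.17 = 0.03015 hr

Final: 0.03015 hr


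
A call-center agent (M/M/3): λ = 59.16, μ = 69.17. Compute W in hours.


a = 0.8553; ρ = 0.2851; P₀ = 0.422494
Lq = P₀·a^c·ρ/(c!(1−ρ)²) = 0.02457
Wq = Lq/λ = 0.02457/59.16 = 0.0004154 hr
W = Wq + 1/μ = 0.0004154 + 0.01446 = 0.01487 hr

Final: 0.01487 hr


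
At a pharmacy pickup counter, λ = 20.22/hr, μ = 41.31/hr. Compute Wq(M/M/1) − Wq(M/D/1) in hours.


ρ = 20.22/41.31 = 0.4895
Wq(M/M/1) = ρ/(μ−λ) = 0.4895/21.09 = 0.02321 hr
Wq(M/D/1) = ρ/(2(μ−λ)) = 0.01160 hr
Savings = 0.02321 − 0.01160 = 0.01160 hr

Final: 0.01160 hr


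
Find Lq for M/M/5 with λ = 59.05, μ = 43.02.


a = λ/μ = 1.3726; ρ = a/5 = 0.2745
P₀ = 0.253193
Lq = P₀·a^c·ρ / (c!·(1−ρ)²) = 0.253193·4.87245·0.2745/(120·0.52632)
= 0.005362

Final: 0.005362


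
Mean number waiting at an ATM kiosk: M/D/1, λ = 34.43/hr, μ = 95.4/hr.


ρ = 34.43/95.4 = 0.3609
M/D/1: Lq = ρ²/(2(1−ρ)) = 0.1302/(2·0.6391) = 0.10190

Final: 0.10190


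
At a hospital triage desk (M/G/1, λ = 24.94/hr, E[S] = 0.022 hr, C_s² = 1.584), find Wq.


ρ = λ·E[S] = 24.94·0.022 = 0.5487
E[S²] = E[S]²(1+C_s²) = 0.022²·(1+1.584) = 0.001251
Wq = λ·E[S²]/(2(1−ρ)) = 24.94·0.001251/(2·0.4513) = 0.03456 hr

Final: 0.03456 hr


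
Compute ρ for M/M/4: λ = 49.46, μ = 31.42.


ρ = λ/(cμ) = 49.46/(4·31.42) = 49.46/125.68 = 0.3935

Final: 0.3935


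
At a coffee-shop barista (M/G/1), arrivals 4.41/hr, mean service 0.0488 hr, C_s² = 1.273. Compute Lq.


ρ = λ·E[S] = 4.41·0.0488 = 0.2152
Lq = ρ²(1+C_s²)/(2(1−ρ)) = 0.04631·(1+1.273)/(2·0.7848)
= 0.04631·2.2730/1.5696 = 0.06707

Final: 0.06707


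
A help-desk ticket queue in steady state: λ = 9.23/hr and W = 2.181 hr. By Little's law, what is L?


L = λW = 9.23·2.181 = 20.1306

Final: 20.1306


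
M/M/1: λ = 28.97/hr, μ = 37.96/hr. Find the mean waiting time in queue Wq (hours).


ρ = 28.97/37.96 = 0.7632
Wq = ρ/(μ−λ) = 0.7632/(37.96 − 28.97) = 0.7632/8.99 = 0.08489 hr

Final: 0.08489 hr


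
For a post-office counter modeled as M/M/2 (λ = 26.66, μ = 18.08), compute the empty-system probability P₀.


a = λ/μ = 26.66/18.08 = 1.4746; ρ = a/c = 0.7373
Σ_{k=0}^{1} a^k/k! (terms k=0..1) = 1.00000 + 1.47456 = 2.47456
Tail: a^2/(2!(1−ρ)) = 2.17432/(2·0.2627) = 4.13807
P₀ = 1/(2.47456 + 4.13807) = 1/6.61263 = 0.151226

Final: 0.151226


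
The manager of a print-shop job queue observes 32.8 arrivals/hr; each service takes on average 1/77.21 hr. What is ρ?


ρ = λ/μ = 32.8/77.21 = 0.4248

Final: 0.4248


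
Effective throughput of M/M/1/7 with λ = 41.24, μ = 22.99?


ρ = 1.7938; P_K = (1−ρ)ρ^7/(1−ρ^8) = 0.446698
λ_eff = λ(1 − P_K) = 41.24·(1 − 0.446698) = 41.24·0.553302 = 22.8182 /hr

Final: 22.8182 /hr


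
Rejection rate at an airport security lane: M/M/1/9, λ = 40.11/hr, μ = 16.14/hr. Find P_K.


ρ = λ/μ = 40.11/16.14 = 2.4851
P_K = (1−ρ)ρ^K/(1−ρ^(K+1)) = (-1.4851·3615.282046)/(1 − 8984.446273)
= -5369.164228/-8983.446273 = 0.597673

Final: 0.597673


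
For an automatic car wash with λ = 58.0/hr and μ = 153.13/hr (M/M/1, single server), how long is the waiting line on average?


ρ = 58.0/153.13 = 0.3788
Lq = ρ²/(1−ρ) = 0.1435/0.6212 = 0.2309

Final: 0.2309


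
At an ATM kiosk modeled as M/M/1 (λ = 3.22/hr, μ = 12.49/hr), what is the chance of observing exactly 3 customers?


ρ = 3.22/12.49 = 0.2578
P_n = (1−ρ)·ρ^n = (1 − 0.2578)·0.2578^3 = 0.7422·0.017135 = 0.012717

Final: 0.012717


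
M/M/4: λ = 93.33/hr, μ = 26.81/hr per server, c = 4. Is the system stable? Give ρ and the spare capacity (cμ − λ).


Total capacity cμ = 4·26.81 = 107.24/hr
ρ = λ/(cμ) = 93.33/107.24 = 0.8703
Stable ⇔ ρ < 1: YES
Spare capacity = cμ − λ = 107.24 − 93.33 = 13.91/hr

Final: ρ = 0.8703; stable; margin = 13.91/hr


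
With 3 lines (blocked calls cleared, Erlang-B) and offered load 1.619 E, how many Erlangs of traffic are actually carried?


B(3,1.619) = 0.152534 (Erlang-B)
Carried load = a(1 − B) = 1.619·(1 − 0.152534) = 1.619·0.847466 = 1.3720 E

Final: 1.3720 Erlangs


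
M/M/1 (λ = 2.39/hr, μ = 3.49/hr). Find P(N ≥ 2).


ρ = 2.39/3.49 = 0.6848
P(N ≥ n) = ρ^n = 0.6848^2 = 0.468970

Final: 0.468970


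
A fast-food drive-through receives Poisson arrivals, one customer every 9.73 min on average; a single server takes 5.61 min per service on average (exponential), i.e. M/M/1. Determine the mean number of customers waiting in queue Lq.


λ = 60/9.73 = 6.1665 /hr
μ = 60/5.61 = 10.6952 /hr
ρ = λ/μ = 6.1665/10.6952 = 0.5766
Lq = ρ²/(1−ρ) = 0.3324/0.4234 = 0.7851

Final: 0.7851


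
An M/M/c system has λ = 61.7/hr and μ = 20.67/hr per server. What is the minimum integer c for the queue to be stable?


Stability requires cμ > λ ⇔ c > λ/μ.
λ/μ = 61.7/20.67 = 2.9850
Minimum integer c = ⌊2.9850⌋ + 1 = 3
Check: 3·20.67 = 62.01 > 61.7, while 2·20.67 = 41.34 ≤ 61.7

Final: 3 servers


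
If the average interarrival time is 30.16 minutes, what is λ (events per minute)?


λ = 1/(interarrival time) in consistent units.
1 minute = 1 min, so λ = 1/30.16 = 0.03316 per minute

Final: 0.03316 /min


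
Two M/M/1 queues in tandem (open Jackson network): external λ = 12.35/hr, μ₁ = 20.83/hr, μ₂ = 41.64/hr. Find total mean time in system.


Each node sees arrival rate λ = 12.35/hr (tandem ⇒ throughput preserved).
W₁ = 1/(μ₁−λ) = 1/(20.83−12.35) = 0.11792 hr
W₂ = 1/(μ₂−λ) = 1/(41.64−12.35) = 0.03414 hr
W_total = W₁ + W₂ = 0.11792 + 0.03414 = 0.15207 hr

Final: 0.15207 hr


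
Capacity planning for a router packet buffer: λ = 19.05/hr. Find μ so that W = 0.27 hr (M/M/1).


W = 1/(μ−λ) ⇒ μ − λ = 1/W = 1/0.27 = 3.7037
μ = λ + 1/W = 19.05 + 3.7037 = 22.7537 per hr

Final: 22.7537 /hr


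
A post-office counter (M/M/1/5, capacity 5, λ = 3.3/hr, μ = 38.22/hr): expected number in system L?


ρ = 3.3/38.22 = 0.08634
L = ρ[1 − (K+1)ρ^K + Kρ^(K+1)] / [(1−ρ)(1−ρ^(K+1))]
Numerator: 0.08634·(1 − 6·0.000004799 + 5·0.0000004143) = 0.086340
Denominator: (0.9137)·(1.000000) = 0.913657
L = 0.086340/0.913657 = 0.09450

Final: 0.09450


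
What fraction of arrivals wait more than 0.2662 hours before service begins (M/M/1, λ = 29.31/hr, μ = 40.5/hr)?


ρ = 29.31/40.5 = 0.7237
P(Wq > t) = ρ·e^{−(μ−λ)t} = 0.7237·e^{−2.9788}
= 0.7237·0.050855 = 0.036804

Final: 0.036804


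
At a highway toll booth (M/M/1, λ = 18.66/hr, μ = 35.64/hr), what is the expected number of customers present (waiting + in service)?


ρ = λ/μ = 18.66/35.64 = 0.5236
L = ρ/(1−ρ) = 0.5236/(1 − 0.5236) = 0.5236/0.4764 = 1.0989

Final: 1.0989


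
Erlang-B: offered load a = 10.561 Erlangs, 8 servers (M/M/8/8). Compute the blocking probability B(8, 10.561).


B(c,a) = (a^c/c!) / Σ_{k=0}^{c} a^k/k!
a^8/8! = 3838.131211
Σ terms (k=0..8): 1.00000 + 10.56100 + 55.76736 + 196.31970 + 518.33308 + 1094.82314 + 1927.07119 + 2907.39984 + 3838.13121 = 10549.406521
B = 3838.131211/10549.406521 = 0.363824

Final: 0.363824


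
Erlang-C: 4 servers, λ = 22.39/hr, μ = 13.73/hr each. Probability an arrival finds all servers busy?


a = λ/μ = 1.6307; ρ = a/4 = 0.4077
P₀ = 0.193027 (from M/M/c formula)
C(c,a) = [a^c/(c!(1−ρ))]·P₀ = [7.07187/(24·0.5923)]·0.193027
= 0.49747·0.193027 = 0.096026

Final: 0.096026


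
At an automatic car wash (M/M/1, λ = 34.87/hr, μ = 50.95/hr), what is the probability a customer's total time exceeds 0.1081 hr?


W ~ Exponential(μ−λ) for M/M/1.
μ − λ = 50.95 − 34.87 = 16.0800
P(W > t) = e^{−(μ−λ)t} = e^{−1.7382} = 0.175828

Final: 0.175828


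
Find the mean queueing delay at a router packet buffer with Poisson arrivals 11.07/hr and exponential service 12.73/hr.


ρ = 11.07/12.73 = 0.8696
Wq = ρ/(μ−λ) = 0.8696/(12.73 − 11.07) = 0.8696/1.66 = 0.5239 hr

Final: 0.5239 hr


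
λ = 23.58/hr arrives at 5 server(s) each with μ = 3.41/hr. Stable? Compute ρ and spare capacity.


Total capacity cμ = 5·3.41 = 17.05/hr
ρ = λ/(cμ) = 23.58/17.05 = 1.3830
Stable ⇔ ρ < 1: NO
Spare capacity = cμ − λ = 17.05 − 23.58 = -6.53/hr

Final: ρ = 1.3830; unstable; margin = -6.53/hr


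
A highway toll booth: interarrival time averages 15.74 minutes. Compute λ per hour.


λ = 1/(interarrival time) in consistent units.
1 hour = 60 min, so λ = 60/15.74 = 3.8119 per hour

Final: 3.8119 /hr


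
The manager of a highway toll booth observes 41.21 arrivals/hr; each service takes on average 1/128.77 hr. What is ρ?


ρ = λ/μ = 41.21/128.77 = 0.3200

Final: 0.3200


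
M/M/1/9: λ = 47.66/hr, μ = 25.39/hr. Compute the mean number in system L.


ρ = 47.66/25.39 = 1.8771
L = ρ[1 − (K+1)ρ^K + Kρ^(K+1)] / [(1−ρ)(1−ρ^(K+1))]
Numerator: 1.8771·(1 − 10·289.349032 + 9·543.141980) = 3746.326594
Denominator: (-0.8771)·(-542.141980) = 475.521934
L = 3746.326594/475.521934 = 7.8783

Final: 7.8783


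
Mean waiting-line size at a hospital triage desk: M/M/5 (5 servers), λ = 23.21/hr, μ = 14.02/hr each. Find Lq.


a = λ/μ = 1.6555; ρ = a/5 = 0.3311
P₀ = 0.190480
Lq = P₀·a^c·ρ / (c!·(1−ρ)²) = 0.190480·12.43471·0.3311/(120·0.44743)
= 0.01461

Final: 0.01461


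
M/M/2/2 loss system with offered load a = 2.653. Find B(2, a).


B(c,a) = (a^c/c!) / Σ_{k=0}^{c} a^k/k!
a^2/2! = 3.519204
Σ terms (k=0..2): 1.00000 + 2.65300 + 3.51920 = 7.172204
B = 3.519204/7.172204 = 0.490673

Final: 0.490673


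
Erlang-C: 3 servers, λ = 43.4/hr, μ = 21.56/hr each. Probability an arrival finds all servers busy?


a = λ/μ = 2.0130; ρ = a/3 = 0.6710
P₀ = 0.109038 (from M/M/c formula)
C(c,a) = [a^c/(c!(1−ρ))]·P₀ = [8.15686/(6·0.3290)]·0.109038
= 4.13209·0.109038 = 0.450554

Final: 0.450554


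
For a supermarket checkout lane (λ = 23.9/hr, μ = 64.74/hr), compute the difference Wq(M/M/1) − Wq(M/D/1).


ρ = 23.9/64.74 = 0.3692
Wq(M/M/1) = ρ/(μ−λ) = 0.3692/40.84 = 0.009039 hr
Wq(M/D/1) = ρ/(2(μ−λ)) = 0.004520 hr
Savings = 0.009039 − 0.004520 = 0.004520 hr

Final: 0.004520 hr


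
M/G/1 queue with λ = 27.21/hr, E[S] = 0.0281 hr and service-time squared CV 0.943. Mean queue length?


ρ = λ·E[S] = 27.21·0.0281 = 0.7646
Lq = ρ²(1+C_s²)/(2(1−ρ)) = 0.5846·(1+0.943)/(2·0.2354)
= 0.5846·1.9430/0.4708 = 2.41273

Final: 2.41273


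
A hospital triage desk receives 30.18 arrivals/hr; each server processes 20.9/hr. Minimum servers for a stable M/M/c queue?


Stability requires cμ > λ ⇔ c > λ/μ.
λ/μ = 30.18/20.9 = 1.4440
Minimum integer c = ⌊1.4440⌋ + 1 = 2
Check: 2·20.9 = 41.80 > 30.18, while 1·20.9 = 20.90 ≤ 30.18

Final: 2 servers


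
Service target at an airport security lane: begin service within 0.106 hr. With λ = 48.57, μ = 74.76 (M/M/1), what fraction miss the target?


ρ = 48.57/74.76 = 0.6497
P(Wq > t) = ρ·e^{−(μ−λ)t} = 0.6497·e^{−2.7761}
= 0.6497·0.062278 = 0.040461

Final: 0.040461


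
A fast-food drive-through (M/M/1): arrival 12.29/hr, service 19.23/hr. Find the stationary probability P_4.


ρ = 12.29/19.23 = 0.6391
P_n = (1−ρ)·ρ^n = (1 − 0.6391)·0.6391^4 = 0.3609·0.166836 = 0.060210

Final: 0.060210


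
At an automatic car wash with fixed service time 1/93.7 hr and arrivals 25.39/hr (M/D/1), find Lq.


ρ = 25.39/93.7 = 0.2710
M/D/1: Lq = ρ²/(2(1−ρ)) = 0.07343/(2·0.7290) = 0.05036

Final: 0.05036


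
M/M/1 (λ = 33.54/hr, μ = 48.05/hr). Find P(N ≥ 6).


ρ = 33.54/48.05 = 0.6980
P(N ≥ n) = ρ^n = 0.6980^6 = 0.115669

Final: 0.115669


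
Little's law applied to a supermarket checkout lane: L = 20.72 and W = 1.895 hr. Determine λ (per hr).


λ = L/W = 20.72/1.895 = 10.9340 /hr

Final: 10.9340 /hr


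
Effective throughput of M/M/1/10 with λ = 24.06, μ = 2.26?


ρ = 10.6460; P_K = (1−ρ)ρ^10/(1−ρ^11) = 0.906068
λ_eff = λ(1 − P_K) = 24.06·(1 − 0.906068) = 24.06·0.093932 = 2.2600 /hr

Final: 2.2600 /hr


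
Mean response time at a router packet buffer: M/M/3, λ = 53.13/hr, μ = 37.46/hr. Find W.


a = 1.4183; ρ = 0.4728; P₀ = 0.231159
Lq = P₀·a^c·ρ/(c!(1−ρ)²) = 0.18695
Wq = Lq/λ = 0.18695/53.13 = 0.003519 hr
W = Wq + 1/μ = 0.003519 + 0.02670 = 0.03021 hr

Final: 0.03021 hr
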